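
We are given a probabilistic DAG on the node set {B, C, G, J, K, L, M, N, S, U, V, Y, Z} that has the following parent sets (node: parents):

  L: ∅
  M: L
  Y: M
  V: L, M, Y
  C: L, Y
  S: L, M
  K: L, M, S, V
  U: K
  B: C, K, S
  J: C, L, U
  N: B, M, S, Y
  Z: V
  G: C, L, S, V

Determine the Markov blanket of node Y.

The Markov blanket of a node is its parents, its children, and the other parents of its children.
Ch(Y) = {C, N, V}.
Y's parents: M.
For each child, the remaining parents (spouses of Y):
  V's other parents are L, M.
  C also has parent L.
  N also has parents B, M, S.
So the Markov blanket of Y is {B, C, L, M, N, S, V}.

{B, C, L, M, N, S, V}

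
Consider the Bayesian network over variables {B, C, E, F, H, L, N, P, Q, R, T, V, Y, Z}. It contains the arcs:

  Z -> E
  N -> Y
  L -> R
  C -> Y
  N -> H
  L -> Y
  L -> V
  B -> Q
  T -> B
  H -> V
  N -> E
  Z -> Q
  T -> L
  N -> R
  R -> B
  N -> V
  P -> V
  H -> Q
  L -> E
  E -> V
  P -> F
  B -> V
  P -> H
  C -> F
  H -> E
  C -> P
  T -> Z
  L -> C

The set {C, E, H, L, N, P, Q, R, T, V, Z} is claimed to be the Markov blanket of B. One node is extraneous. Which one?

C

The Markov blanket of a node is its parents, its children, and the other parents of its children.
B has parents R, T.
Children of B: Q, V.
Other parents of B's children:
  parents(Q) \ {B} = {H, Z}.
  V also has parents E, H, L, N, P.
MB(B) = {E, H, L, N, P, Q, R, T, V, Z}.
C is neither a parent, child, nor co-parent of B, so it does not belong.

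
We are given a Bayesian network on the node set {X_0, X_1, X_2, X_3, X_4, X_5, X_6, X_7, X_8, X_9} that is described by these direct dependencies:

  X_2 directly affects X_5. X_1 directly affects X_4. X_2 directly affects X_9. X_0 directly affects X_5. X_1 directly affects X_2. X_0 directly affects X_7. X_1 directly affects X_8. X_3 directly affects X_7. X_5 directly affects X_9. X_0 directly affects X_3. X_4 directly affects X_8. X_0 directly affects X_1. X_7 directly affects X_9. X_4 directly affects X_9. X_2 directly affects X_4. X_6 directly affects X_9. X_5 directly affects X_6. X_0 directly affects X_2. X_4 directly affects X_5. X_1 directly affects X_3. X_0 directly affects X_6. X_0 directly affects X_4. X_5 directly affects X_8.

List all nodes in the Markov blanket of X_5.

A node's Markov blanket = Pa ∪ Ch ∪ (parents of Ch other than the node itself).
Ch(X_5) = {X_6, X_8, X_9}.
X_5 has parents X_0, X_2, X_4.
Co-parents of X_5 (other parents of its children):
  X_6's other parent is X_0.
  parents(X_8) \ {X_5} = {X_1, X_4}.
  parents(X_9) \ {X_5} = {X_2, X_4, X_6, X_7}.
MB(X_5) = {X_0, X_1, X_2, X_4, X_6, X_7, X_8, X_9}.

{X_0, X_1, X_2, X_4, X_6, X_7, X_8, X_9}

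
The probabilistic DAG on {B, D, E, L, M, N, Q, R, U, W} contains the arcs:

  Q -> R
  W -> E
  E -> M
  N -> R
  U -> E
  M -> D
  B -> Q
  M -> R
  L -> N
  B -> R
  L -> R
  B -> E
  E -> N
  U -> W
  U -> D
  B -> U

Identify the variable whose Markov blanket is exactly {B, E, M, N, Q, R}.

L

The target node must have every member of {B, E, M, N, Q, R} as a parent, child, or co-parent, and no others.
Parents of L: none; children: N, R; co-parents: B, E, M, N, Q.
These exactly cover the given set, so the node is L.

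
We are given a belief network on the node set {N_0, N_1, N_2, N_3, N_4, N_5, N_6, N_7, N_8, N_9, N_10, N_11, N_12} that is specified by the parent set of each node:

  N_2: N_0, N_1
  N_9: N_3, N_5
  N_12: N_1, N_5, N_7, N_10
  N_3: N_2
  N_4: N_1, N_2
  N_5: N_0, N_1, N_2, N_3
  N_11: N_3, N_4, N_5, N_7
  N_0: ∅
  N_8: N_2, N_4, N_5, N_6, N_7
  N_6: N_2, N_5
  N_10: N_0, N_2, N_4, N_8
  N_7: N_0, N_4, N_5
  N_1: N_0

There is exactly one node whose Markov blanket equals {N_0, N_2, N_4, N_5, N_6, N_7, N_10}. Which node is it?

The target node must have every member of {N_0, N_2, N_4, N_5, N_6, N_7, N_10} as a parent, child, or co-parent, and no others.
Parents of N_8: N_2, N_4, N_5, N_6, N_7; children: N_10; co-parents: N_0, N_2, N_4.
These exactly cover the given set, so the node is N_8.

N_8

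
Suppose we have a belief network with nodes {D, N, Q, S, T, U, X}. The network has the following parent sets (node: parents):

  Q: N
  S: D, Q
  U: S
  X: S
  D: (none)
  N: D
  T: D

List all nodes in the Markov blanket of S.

{D, Q, U, X}

S has parents D, Q.
S's children: U, X.
Co-parents of S (other parents of its children):
  U has no other parent.
  X has no other parent.
Taking the union gives {D, Q, U, X}.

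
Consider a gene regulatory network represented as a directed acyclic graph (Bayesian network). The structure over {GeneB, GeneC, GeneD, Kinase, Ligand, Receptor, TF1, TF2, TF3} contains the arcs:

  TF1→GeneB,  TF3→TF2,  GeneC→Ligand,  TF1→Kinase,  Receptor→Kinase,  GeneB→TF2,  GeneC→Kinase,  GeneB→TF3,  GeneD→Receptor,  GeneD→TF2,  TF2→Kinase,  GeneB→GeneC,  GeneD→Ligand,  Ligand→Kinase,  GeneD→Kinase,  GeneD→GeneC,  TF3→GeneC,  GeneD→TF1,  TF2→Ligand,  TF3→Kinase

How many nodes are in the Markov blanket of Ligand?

7

Ligand has parents GeneC, GeneD, TF2.
Children of Ligand: Kinase.
For each child, the remaining parents (spouses of Ligand):
  Kinase's other parents are GeneC, GeneD, Receptor, TF1, TF2, TF3.
MB(Ligand) = {GeneC, GeneD, Kinase, Receptor, TF1, TF2, TF3}, which has 7 nodes.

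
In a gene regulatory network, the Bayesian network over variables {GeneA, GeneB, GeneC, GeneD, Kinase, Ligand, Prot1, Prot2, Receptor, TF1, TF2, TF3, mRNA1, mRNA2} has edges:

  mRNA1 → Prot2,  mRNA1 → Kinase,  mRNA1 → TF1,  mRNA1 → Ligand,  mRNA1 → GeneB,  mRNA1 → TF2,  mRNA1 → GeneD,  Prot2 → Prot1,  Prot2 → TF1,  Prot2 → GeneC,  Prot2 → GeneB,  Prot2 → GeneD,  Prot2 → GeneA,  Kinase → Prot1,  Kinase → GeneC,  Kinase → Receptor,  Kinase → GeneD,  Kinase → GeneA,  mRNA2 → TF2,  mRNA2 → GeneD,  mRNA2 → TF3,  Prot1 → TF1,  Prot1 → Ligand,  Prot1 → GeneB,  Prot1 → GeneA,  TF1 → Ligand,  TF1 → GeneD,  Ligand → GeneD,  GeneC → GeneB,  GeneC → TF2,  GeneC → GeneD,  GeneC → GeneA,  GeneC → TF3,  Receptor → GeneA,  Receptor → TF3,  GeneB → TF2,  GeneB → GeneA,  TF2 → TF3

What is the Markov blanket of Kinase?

{GeneA, GeneB, GeneC, GeneD, Ligand, Prot1, Prot2, Receptor, TF1, mRNA1, mRNA2}

Parents of Kinase: mRNA1.
Kinase has children GeneA, GeneC, GeneD, Prot1, Receptor.
For each child, the remaining parents (spouses of Kinase):
  Prot1's other parent is Prot2.
  GeneC's other parent is Prot2.
  Receptor has no other parent.
  GeneD's other parents are GeneC, Ligand, Prot2, TF1, mRNA1, mRNA2.
  parents(GeneA) \ {Kinase} = {GeneB, GeneC, Prot1, Prot2, Receptor}.
So the Markov blanket of Kinase is {GeneA, GeneB, GeneC, GeneD, Ligand, Prot1, Prot2, Receptor, TF1, mRNA1, mRNA2}.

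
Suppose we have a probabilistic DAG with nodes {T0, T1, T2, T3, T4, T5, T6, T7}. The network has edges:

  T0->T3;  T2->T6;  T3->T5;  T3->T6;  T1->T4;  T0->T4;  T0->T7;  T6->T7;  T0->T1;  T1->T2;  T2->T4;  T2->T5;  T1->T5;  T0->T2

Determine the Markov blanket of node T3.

{T0, T1, T2, T5, T6}

Ch(T3) = {T5, T6}.
Pa(T3) = {T0}.
Co-parents of T3 (other parents of its children):
  T5: T1, T2
  T6: T2
Union: {T0} ∪ {T5, T6} ∪ {T1, T2} = {T0, T1, T2, T5, T6}.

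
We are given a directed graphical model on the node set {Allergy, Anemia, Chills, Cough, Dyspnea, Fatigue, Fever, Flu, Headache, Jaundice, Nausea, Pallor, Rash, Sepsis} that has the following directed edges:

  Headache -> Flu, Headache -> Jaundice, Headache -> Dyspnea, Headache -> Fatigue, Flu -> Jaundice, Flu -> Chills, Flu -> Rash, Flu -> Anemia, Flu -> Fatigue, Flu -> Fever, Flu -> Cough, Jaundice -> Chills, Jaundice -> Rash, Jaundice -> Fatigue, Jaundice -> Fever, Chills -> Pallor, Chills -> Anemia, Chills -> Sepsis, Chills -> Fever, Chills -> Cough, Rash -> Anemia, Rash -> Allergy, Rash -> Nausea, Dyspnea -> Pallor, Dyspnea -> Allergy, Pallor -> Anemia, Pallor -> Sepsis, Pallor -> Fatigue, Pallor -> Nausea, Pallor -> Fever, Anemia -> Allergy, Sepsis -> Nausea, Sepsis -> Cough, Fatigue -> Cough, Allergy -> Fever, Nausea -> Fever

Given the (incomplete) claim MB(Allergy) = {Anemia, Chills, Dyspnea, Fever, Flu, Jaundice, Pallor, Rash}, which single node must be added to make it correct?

Nausea

The Markov blanket of a node is its parents, its children, and the other parents of its children.
Ch(Allergy) = {Fever}.
Allergy's parents: Anemia, Dyspnea, Rash.
For each child, the remaining parents (spouses of Allergy):
  parents(Fever) \ {Allergy} = {Chills, Flu, Jaundice, Nausea, Pallor}.
MB(Allergy) = {Anemia, Chills, Dyspnea, Fever, Flu, Jaundice, Nausea, Pallor, Rash}.
Comparing with the claimed set, Nausea is missing.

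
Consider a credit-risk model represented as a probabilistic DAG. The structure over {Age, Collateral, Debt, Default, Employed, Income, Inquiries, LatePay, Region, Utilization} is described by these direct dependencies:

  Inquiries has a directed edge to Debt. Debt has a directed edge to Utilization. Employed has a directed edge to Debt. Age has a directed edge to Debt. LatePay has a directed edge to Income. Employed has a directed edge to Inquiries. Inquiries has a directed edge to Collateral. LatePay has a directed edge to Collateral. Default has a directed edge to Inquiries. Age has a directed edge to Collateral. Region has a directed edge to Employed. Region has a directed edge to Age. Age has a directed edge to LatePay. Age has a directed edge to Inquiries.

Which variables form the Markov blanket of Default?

A node's Markov blanket = Pa ∪ Ch ∪ (parents of Ch other than the node itself).
Children of Default: Inquiries.
Parents of Default: none.
Co-parents of Default (other parents of its children):
  parents(Inquiries) \ {Default} = {Age, Employed}.
Union: {} ∪ {Inquiries} ∪ {Age, Employed} = {Age, Employed, Inquiries}.

{Age, Employed, Inquiries}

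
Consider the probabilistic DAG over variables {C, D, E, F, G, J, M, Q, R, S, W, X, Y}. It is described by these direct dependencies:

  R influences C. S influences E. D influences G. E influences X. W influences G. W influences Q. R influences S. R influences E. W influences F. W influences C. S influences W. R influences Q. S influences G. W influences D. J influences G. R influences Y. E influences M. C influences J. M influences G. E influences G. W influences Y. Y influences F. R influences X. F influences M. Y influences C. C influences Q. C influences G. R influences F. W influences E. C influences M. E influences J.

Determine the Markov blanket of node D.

Pa(D) = {W}.
Ch(D) = {G}.
Co-parents of D (other parents of its children):
  parents(G) \ {D} = {C, E, J, M, S, W}.
MB(D) = {C, E, G, J, M, S, W}.

{C, E, G, J, M, S, W}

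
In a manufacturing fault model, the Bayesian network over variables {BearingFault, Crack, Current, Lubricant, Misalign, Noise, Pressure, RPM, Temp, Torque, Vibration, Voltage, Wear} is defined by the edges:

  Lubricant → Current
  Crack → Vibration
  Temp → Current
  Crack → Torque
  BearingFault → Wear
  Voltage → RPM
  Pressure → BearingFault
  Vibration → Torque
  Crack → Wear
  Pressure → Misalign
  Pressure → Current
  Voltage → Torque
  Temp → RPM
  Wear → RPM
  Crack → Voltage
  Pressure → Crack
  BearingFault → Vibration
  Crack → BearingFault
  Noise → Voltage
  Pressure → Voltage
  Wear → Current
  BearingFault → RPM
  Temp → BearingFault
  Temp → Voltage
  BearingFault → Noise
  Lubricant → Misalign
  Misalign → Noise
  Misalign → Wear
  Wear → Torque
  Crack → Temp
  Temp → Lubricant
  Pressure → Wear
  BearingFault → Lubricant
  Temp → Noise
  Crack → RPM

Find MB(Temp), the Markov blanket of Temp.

Temp's parents: Crack.
Temp's children: BearingFault, Current, Lubricant, Noise, RPM, Voltage.
Parents of each child, excluding Temp:
  BearingFault: Crack, Pressure
  Lubricant: BearingFault
  Noise: BearingFault, Misalign
  Voltage: Crack, Noise, Pressure
  Current: Lubricant, Pressure, Wear
  RPM: BearingFault, Crack, Voltage, Wear
So the Markov blanket of Temp is {BearingFault, Crack, Current, Lubricant, Misalign, Noise, Pressure, RPM, Voltage, Wear}.

{BearingFault, Crack, Current, Lubricant, Misalign, Noise, Pressure, RPM, Voltage, Wear}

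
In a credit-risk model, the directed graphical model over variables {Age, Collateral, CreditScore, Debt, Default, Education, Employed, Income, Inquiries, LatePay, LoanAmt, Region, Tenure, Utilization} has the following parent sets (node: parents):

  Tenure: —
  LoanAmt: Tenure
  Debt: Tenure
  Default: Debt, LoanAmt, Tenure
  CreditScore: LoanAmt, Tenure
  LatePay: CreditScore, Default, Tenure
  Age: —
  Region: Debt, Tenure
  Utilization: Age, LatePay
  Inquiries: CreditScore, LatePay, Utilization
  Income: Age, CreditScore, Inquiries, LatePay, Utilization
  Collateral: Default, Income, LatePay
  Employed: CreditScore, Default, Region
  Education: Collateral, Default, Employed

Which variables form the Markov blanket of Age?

{CreditScore, Income, Inquiries, LatePay, Utilization}

Recall MB(v) = parents ∪ children ∪ spouses, where spouses are the other parents of v's children.
Parents of Age: none.
Age has children Income, Utilization.
For each child, the remaining parents (spouses of Age):
  parents(Utilization) \ {Age} = {LatePay}.
  Income's other parents are CreditScore, Inquiries, LatePay, Utilization.
Union: {} ∪ {Income, Utilization} ∪ {CreditScore, Inquiries, LatePay, Utilization} = {CreditScore, Income, Inquiries, LatePay, Utilization}.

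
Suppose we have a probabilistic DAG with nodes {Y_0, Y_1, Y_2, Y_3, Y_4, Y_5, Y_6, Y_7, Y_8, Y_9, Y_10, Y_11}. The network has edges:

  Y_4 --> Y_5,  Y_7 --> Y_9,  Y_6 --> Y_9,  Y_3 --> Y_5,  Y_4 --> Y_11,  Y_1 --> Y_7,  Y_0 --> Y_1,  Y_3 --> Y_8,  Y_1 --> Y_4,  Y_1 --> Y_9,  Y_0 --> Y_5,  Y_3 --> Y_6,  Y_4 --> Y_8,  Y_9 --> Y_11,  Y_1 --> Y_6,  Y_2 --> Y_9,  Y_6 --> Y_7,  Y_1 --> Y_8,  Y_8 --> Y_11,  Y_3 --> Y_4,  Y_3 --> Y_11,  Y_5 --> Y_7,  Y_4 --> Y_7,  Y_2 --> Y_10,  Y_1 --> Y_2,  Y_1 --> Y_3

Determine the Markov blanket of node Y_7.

{Y_1, Y_2, Y_4, Y_5, Y_6, Y_9}

The Markov blanket of a node is its parents, its children, and the other parents of its children.
Parents of Y_7: Y_1, Y_4, Y_5, Y_6.
Y_7 has child Y_9.
Co-parents of Y_7 (other parents of its children):
  Y_9's other parents are Y_1, Y_2, Y_6.
MB(Y_7) = {Y_1, Y_2, Y_4, Y_5, Y_6, Y_9}.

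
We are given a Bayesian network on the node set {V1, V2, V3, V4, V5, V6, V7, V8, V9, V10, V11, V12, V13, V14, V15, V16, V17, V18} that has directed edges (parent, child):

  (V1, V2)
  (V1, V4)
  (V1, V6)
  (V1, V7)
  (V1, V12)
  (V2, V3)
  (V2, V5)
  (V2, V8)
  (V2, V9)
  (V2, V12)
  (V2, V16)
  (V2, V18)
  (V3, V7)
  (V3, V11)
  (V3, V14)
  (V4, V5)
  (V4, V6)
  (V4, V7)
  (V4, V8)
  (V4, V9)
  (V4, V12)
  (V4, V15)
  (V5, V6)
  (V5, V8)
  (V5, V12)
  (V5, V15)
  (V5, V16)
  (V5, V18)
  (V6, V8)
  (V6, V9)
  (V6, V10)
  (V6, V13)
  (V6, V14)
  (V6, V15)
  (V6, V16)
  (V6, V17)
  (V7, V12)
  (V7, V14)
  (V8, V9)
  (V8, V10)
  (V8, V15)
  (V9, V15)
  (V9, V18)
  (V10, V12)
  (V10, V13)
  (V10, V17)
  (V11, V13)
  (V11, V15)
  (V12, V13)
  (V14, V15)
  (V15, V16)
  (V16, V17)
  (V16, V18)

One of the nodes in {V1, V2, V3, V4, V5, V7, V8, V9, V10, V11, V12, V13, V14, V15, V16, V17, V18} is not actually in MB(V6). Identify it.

V6 has parents V1, V4, V5.
V6 has children V8, V9, V10, V13, V14, V15, V16, V17.
Other parents of V6's children:
  V8: V2, V4, V5
  V9: V2, V4, V8
  V10: V8
  V13: V10, V11, V12
  V14: V3, V7
  V15: V4, V5, V8, V9, V11, V14
  V16: V2, V5, V15
  V17: V10, V16
MB(V6) = {V1, V2, V3, V4, V5, V7, V8, V9, V10, V11, V12, V13, V14, V15, V16, V17}.
V18 is neither a parent, child, nor co-parent of V6, so it does not belong.

V18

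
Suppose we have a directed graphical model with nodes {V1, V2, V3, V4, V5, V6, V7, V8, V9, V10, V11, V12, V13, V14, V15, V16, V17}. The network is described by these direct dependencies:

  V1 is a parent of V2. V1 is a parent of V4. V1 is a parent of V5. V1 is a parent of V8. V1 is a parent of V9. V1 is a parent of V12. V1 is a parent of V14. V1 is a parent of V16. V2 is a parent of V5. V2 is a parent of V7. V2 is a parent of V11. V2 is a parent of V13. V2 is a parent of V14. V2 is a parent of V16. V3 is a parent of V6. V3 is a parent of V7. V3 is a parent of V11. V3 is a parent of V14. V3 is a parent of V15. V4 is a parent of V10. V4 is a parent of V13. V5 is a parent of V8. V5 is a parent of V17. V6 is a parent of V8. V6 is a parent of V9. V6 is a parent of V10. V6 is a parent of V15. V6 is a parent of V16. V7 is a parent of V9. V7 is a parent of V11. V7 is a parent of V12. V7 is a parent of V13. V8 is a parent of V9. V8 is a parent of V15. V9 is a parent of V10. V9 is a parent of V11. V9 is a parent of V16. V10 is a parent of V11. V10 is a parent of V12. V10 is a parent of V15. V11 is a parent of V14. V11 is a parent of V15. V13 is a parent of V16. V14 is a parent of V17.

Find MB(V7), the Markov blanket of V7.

A node's Markov blanket = Pa ∪ Ch ∪ (parents of Ch other than the node itself).
Pa(V7) = {V2, V3}.
V7 has children V9, V11, V12, V13.
Co-parents of V7 (other parents of its children):
  V9 also has parents V1, V6, V8.
  V11 also has parents V2, V3, V9, V10.
  V12's other parents are V1, V10.
  V13's other parents are V2, V4.
MB(V7) = {V1, V2, V3, V4, V6, V8, V9, V10, V11, V12, V13}.

{V1, V2, V3, V4, V6, V8, V9, V10, V11, V12, V13}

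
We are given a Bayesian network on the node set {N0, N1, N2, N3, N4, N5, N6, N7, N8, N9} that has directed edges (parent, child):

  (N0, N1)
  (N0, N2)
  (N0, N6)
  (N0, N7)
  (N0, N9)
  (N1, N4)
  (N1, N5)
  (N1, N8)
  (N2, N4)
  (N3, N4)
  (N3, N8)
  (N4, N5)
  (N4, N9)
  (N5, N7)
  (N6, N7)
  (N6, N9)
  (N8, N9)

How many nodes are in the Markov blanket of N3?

4

The Markov blanket of a node is its parents, its children, and the other parents of its children.
N3's parents: none.
Ch(N3) = {N4, N8}.
Other parents of N3's children:
  N4 also has parents N1, N2.
  N8's other parent is N1.
MB(N3) = {N1, N2, N4, N8}, which has 4 nodes.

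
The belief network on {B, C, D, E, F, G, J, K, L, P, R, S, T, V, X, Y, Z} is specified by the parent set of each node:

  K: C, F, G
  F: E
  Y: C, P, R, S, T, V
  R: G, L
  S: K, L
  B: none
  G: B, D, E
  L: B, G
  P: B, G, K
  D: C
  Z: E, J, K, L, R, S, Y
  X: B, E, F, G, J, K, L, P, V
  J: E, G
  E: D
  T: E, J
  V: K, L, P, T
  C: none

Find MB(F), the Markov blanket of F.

F's parents: E.
Ch(F) = {K, X}.
Other parents of F's children:
  parents(K) \ {F} = {C, G}.
  parents(X) \ {F} = {B, E, G, J, K, L, P, V}.
MB(F) = {B, C, E, G, J, K, L, P, V, X}.

{B, C, E, G, J, K, L, P, V, X}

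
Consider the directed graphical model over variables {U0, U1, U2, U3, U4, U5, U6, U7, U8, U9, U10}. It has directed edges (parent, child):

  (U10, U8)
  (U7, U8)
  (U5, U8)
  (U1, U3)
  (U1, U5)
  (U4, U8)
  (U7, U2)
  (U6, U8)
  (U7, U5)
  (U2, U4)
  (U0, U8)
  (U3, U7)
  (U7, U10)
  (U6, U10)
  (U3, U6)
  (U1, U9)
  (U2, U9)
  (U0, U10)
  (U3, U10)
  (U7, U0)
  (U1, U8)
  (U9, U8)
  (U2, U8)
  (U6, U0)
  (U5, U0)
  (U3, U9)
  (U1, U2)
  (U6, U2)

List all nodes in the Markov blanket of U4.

{U0, U1, U2, U5, U6, U7, U8, U9, U10}

Ch(U4) = {U8}.
U4's parents: U2.
Other parents of U4's children:
  U8 also has parents U0, U1, U2, U5, U6, U7, U9, U10.
Taking the union gives {U0, U1, U2, U5, U6, U7, U8, U9, U10}.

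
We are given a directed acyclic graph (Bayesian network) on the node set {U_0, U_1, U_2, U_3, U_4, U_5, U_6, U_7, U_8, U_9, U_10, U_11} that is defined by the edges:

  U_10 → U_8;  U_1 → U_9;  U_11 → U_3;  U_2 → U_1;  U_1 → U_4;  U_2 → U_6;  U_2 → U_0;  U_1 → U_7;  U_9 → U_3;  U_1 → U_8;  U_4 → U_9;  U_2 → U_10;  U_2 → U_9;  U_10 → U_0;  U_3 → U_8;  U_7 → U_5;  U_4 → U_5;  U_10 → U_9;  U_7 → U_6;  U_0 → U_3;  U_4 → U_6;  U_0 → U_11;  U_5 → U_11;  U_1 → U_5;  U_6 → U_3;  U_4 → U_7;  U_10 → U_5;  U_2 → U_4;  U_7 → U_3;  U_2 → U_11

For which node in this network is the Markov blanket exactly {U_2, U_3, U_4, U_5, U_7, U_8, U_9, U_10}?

The target node must have every member of {U_2, U_3, U_4, U_5, U_7, U_8, U_9, U_10} as a parent, child, or co-parent, and no others.
Parents of U_1: U_2; children: U_4, U_5, U_7, U_8, U_9; co-parents: U_2, U_3, U_4, U_7, U_10.
These exactly cover the given set, so the node is U_1.

U_1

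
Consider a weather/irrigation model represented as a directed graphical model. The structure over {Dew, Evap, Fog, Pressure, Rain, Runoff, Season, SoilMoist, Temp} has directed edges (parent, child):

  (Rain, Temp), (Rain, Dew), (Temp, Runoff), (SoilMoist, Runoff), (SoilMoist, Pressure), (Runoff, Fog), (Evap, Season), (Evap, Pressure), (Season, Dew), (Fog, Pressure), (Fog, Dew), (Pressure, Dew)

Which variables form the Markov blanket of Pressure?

Recall MB(v) = parents ∪ children ∪ spouses, where spouses are the other parents of v's children.
Pressure's children: Dew.
Parents of Pressure: Evap, Fog, SoilMoist.
For each child, the remaining parents (spouses of Pressure):
  Dew: Fog, Rain, Season
MB(Pressure) = {Dew, Evap, Fog, Rain, Season, SoilMoist}.

{Dew, Evap, Fog, Rain, Season, SoilMoist}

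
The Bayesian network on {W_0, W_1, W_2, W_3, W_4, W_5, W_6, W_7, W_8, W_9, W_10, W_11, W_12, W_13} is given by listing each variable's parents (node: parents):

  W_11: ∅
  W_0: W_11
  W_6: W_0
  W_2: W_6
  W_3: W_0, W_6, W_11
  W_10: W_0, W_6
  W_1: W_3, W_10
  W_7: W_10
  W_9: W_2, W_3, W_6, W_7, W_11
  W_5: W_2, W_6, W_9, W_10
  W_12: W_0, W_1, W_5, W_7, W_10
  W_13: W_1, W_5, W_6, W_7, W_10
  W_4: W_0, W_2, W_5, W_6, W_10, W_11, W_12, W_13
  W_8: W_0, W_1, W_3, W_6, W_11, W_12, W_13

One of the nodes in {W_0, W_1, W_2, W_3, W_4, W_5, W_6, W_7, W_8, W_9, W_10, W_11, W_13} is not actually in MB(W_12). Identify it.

Recall MB(v) = parents ∪ children ∪ spouses, where spouses are the other parents of v's children.
W_12 has parents W_0, W_1, W_5, W_7, W_10.
W_12's children: W_4, W_8.
Parents of each child, excluding W_12:
  W_4: W_0, W_2, W_5, W_6, W_10, W_11, W_13
  W_8: W_0, W_1, W_3, W_6, W_11, W_13
MB(W_12) = {W_0, W_1, W_2, W_3, W_4, W_5, W_6, W_7, W_8, W_10, W_11, W_13}.
W_9 is neither a parent, child, nor co-parent of W_12, so it does not belong.

W_9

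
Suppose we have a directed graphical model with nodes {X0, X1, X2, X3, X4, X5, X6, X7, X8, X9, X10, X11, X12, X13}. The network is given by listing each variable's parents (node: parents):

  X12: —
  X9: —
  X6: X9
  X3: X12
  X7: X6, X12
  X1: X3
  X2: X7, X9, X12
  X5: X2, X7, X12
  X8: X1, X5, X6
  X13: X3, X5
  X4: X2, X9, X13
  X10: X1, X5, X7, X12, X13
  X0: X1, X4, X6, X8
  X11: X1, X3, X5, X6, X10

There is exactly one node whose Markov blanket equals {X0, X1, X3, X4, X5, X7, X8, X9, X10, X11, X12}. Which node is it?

The target node must have every member of {X0, X1, X3, X4, X5, X7, X8, X9, X10, X11, X12} as a parent, child, or co-parent, and no others.
Parents of X6: X9; children: X0, X7, X8, X11; co-parents: X1, X3, X4, X5, X8, X10, X12.
These exactly cover the given set, so the node is X6.

X6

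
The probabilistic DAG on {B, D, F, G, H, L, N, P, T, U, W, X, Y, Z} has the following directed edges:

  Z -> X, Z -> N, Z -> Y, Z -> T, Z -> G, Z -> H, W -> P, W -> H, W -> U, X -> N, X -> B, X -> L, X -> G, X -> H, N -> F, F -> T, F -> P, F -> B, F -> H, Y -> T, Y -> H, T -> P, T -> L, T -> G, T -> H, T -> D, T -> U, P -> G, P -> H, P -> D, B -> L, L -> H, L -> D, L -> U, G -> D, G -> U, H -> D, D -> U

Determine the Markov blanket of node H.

Children of H: D.
H has parents F, L, P, T, W, X, Y, Z.
Other parents of H's children:
  D: G, L, P, T
MB(H) = {D, F, G, L, P, T, W, X, Y, Z}.

{D, F, G, L, P, T, W, X, Y, Z}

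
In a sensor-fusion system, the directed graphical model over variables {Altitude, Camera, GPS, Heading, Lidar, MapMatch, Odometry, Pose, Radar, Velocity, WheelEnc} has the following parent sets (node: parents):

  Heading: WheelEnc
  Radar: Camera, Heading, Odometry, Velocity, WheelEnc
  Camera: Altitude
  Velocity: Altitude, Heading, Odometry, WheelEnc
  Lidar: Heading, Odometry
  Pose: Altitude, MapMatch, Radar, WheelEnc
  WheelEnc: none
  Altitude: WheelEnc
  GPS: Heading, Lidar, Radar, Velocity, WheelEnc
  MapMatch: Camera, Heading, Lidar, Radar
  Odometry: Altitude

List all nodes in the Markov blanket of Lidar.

{Camera, GPS, Heading, MapMatch, Odometry, Radar, Velocity, WheelEnc}

Recall MB(v) = parents ∪ children ∪ spouses, where spouses are the other parents of v's children.
Pa(Lidar) = {Heading, Odometry}.
Lidar has children GPS, MapMatch.
Other parents of Lidar's children:
  MapMatch: Camera, Heading, Radar
  GPS: Heading, Radar, Velocity, WheelEnc
Union: {Heading, Odometry} ∪ {GPS, MapMatch} ∪ {Camera, Heading, Radar, Velocity, WheelEnc} = {Camera, GPS, Heading, MapMatch, Odometry, Radar, Velocity, WheelEnc}.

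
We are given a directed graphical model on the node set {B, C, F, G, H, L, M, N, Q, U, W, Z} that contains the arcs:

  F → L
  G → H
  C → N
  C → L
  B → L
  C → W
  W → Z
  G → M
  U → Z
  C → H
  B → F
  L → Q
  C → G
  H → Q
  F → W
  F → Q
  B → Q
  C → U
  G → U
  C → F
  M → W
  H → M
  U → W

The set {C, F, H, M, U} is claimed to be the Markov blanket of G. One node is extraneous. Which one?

G's children: H, M, U.
G's parents: C.
Parents of each child, excluding G:
  parents(H) \ {G} = {C}.
  M also has parent H.
  U's other parent is C.
MB(G) = {C, H, M, U}.
F is neither a parent, child, nor co-parent of G, so it does not belong.

F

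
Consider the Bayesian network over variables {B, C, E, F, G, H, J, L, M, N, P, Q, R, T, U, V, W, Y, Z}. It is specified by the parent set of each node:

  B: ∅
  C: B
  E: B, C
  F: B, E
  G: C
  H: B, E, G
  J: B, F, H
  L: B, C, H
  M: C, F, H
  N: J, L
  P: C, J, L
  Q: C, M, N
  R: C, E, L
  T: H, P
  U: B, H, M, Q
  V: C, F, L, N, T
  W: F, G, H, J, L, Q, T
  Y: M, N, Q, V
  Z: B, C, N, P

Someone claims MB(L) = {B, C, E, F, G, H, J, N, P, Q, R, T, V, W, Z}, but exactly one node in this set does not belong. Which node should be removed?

By definition, MB(L) is built from L's parents, L's children, and the co-parents of L.
L has parents B, C, H.
L has children N, P, R, V, W.
Parents of each child, excluding L:
  N also has parent J.
  P's other parents are C, J.
  parents(R) \ {L} = {C, E}.
  parents(V) \ {L} = {C, F, N, T}.
  W's other parents are F, G, H, J, Q, T.
MB(L) = {B, C, E, F, G, H, J, N, P, Q, R, T, V, W}.
Z is neither a parent, child, nor co-parent of L, so it does not belong.

Z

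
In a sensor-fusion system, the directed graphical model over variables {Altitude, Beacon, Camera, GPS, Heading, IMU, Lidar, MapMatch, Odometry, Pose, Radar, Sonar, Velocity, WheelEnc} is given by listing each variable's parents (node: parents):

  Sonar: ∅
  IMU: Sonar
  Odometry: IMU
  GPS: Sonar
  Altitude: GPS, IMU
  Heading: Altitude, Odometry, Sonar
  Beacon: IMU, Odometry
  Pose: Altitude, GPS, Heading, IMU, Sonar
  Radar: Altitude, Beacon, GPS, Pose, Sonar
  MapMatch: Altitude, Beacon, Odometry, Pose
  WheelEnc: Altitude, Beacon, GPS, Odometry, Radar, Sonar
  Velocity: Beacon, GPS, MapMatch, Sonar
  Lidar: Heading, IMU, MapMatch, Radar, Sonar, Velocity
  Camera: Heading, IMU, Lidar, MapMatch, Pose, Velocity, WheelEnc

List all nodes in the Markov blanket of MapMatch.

{Altitude, Beacon, Camera, GPS, Heading, IMU, Lidar, Odometry, Pose, Radar, Sonar, Velocity, WheelEnc}

The Markov blanket of a node is its parents, its children, and the other parents of its children.
MapMatch has children Camera, Lidar, Velocity.
MapMatch's parents: Altitude, Beacon, Odometry, Pose.
Other parents of MapMatch's children:
  Velocity: Beacon, GPS, Sonar
  Lidar: Heading, IMU, Radar, Sonar, Velocity
  Camera: Heading, IMU, Lidar, Pose, Velocity, WheelEnc
So the Markov blanket of MapMatch is {Altitude, Beacon, Camera, GPS, Heading, IMU, Lidar, Odometry, Pose, Radar, Sonar, Velocity, WheelEnc}.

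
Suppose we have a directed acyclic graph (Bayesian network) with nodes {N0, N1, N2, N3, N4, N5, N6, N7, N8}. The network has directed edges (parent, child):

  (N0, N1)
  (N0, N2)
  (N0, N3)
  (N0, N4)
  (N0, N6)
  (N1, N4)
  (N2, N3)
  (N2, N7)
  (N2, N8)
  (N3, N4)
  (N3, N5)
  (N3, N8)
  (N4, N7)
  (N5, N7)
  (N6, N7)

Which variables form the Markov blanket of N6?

Recall MB(v) = parents ∪ children ∪ spouses, where spouses are the other parents of v's children.
N6's parents: N0.
N6 has child N7.
Co-parents of N6 (other parents of its children):
  N7 also has parents N2, N4, N5.
Union: {N0} ∪ {N7} ∪ {N2, N4, N5} = {N0, N2, N4, N5, N7}.

{N0, N2, N4, N5, N7}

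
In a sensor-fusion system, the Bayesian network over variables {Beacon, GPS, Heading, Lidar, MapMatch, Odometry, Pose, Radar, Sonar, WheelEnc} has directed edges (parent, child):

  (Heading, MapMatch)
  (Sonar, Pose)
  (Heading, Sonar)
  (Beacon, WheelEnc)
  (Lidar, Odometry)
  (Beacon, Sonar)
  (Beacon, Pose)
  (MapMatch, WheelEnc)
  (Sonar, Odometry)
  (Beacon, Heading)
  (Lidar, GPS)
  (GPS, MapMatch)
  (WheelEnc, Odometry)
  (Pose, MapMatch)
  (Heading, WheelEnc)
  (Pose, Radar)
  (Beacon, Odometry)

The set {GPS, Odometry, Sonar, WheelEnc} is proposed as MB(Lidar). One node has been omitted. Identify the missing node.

Beacon

Lidar's parents: none.
Lidar has children GPS, Odometry.
Parents of each child, excluding Lidar:
  GPS: —
  Odometry: Beacon, Sonar, WheelEnc
MB(Lidar) = {Beacon, GPS, Odometry, Sonar, WheelEnc}.
Comparing with the claimed set, Beacon is missing.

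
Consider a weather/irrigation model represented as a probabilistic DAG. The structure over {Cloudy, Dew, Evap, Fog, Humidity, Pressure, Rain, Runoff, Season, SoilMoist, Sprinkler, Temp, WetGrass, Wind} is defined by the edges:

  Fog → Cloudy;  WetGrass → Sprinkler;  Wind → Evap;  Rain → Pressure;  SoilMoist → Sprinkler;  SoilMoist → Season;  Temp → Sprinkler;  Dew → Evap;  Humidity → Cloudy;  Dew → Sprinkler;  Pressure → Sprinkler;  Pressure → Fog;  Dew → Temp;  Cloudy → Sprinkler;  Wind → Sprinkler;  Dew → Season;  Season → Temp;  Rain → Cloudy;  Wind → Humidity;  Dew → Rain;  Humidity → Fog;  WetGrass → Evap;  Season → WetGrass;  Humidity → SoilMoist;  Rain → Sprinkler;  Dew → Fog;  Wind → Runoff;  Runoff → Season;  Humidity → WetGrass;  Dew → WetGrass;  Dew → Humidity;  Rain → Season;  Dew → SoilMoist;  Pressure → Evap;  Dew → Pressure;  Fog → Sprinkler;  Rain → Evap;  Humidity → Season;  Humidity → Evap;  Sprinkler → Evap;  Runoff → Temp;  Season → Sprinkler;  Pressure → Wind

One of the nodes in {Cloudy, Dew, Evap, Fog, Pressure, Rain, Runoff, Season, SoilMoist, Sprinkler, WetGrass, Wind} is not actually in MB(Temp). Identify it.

The Markov blanket of a node is its parents, its children, and the other parents of its children.
Ch(Temp) = {Sprinkler}.
Parents of Temp: Dew, Runoff, Season.
Co-parents of Temp (other parents of its children):
  Sprinkler: Cloudy, Dew, Fog, Pressure, Rain, Season, SoilMoist, WetGrass, Wind
MB(Temp) = {Cloudy, Dew, Fog, Pressure, Rain, Runoff, Season, SoilMoist, Sprinkler, WetGrass, Wind}.
Evap is neither a parent, child, nor co-parent of Temp, so it does not belong.

Evap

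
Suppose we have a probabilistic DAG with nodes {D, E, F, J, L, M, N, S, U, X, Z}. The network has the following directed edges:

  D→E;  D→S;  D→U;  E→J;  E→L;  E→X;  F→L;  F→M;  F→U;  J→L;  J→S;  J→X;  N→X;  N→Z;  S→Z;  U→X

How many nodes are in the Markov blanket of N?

The Markov blanket of a node is its parents, its children, and the other parents of its children.
N has no parents.
Ch(N) = {X, Z}.
Other parents of N's children:
  X: E, J, U
  Z: S
MB(N) = {E, J, S, U, X, Z}, which has 6 nodes.

6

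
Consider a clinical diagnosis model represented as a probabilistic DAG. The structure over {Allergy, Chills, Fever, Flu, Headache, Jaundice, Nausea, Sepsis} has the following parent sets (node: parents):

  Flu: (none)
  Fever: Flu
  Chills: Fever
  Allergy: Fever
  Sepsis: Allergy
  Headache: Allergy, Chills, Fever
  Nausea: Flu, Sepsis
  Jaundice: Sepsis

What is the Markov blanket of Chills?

{Allergy, Fever, Headache}

Recall MB(v) = parents ∪ children ∪ spouses, where spouses are the other parents of v's children.
Chills's parents: Fever.
Chills's children: Headache.
Co-parents of Chills (other parents of its children):
  Headache: Allergy, Fever
Taking the union gives {Allergy, Fever, Headache}.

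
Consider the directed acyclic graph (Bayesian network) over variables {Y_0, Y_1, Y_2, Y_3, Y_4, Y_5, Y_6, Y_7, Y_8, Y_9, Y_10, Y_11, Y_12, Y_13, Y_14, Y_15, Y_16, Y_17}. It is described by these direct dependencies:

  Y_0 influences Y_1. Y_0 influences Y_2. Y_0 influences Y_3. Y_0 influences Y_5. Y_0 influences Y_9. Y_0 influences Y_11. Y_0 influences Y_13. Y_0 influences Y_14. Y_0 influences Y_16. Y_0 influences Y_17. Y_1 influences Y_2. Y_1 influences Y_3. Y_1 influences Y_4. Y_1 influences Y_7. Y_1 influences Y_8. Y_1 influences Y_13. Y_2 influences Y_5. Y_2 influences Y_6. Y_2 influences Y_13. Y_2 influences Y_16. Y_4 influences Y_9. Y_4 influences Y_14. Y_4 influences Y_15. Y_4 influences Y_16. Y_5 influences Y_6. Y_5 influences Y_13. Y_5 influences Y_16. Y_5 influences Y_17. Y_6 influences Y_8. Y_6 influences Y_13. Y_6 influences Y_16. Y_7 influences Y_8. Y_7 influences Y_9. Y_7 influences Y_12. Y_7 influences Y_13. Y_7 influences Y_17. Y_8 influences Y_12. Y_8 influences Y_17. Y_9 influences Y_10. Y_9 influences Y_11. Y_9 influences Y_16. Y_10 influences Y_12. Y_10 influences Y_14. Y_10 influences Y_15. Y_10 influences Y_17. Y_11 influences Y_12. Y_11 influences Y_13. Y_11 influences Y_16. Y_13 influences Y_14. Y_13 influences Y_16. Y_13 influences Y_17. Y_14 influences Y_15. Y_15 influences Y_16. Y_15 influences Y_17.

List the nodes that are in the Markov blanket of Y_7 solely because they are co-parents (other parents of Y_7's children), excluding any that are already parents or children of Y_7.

{Y_0, Y_2, Y_4, Y_5, Y_6, Y_10, Y_11, Y_15}

Children of Y_7: Y_8, Y_9, Y_12, Y_13, Y_17.
  Y_8 also has parents Y_1, Y_6.
  Y_9 also has parents Y_0, Y_4.
  Y_12's other parents are Y_8, Y_10, Y_11.
  Y_13 also has parents Y_0, Y_1, Y_2, Y_5, Y_6, Y_11.
  parents(Y_17) \ {Y_7} = {Y_0, Y_5, Y_8, Y_10, Y_13, Y_15}.
Excluding nodes already adjacent to Y_7 (Y_1, Y_8, Y_9, Y_12, Y_13, Y_17), the co-parent-only contribution is {Y_0, Y_2, Y_4, Y_5, Y_6, Y_10, Y_11, Y_15}.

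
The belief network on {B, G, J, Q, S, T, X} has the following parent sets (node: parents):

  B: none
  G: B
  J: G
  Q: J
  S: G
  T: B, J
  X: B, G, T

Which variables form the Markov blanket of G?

{B, J, S, T, X}

Children of G: J, S, X.
G has parent B.
Parents of each child, excluding G:
  J: no additional parents.
  S has no other parent.
  X's other parents are B, T.
Union: {B} ∪ {J, S, X} ∪ {B, T} = {B, J, S, T, X}.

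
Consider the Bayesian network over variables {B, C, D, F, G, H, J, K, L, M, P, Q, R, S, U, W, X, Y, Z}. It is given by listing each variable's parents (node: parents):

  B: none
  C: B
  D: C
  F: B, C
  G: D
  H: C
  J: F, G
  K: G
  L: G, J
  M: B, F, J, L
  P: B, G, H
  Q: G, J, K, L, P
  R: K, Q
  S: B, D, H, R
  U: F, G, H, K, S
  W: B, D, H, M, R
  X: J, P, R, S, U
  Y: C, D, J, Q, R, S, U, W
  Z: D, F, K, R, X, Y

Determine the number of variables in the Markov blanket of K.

14

The Markov blanket of a node is its parents, its children, and the other parents of its children.
Children of K: Q, R, U, Z.
Pa(K) = {G}.
For each child, the remaining parents (spouses of K):
  parents(Q) \ {K} = {G, J, L, P}.
  R's other parent is Q.
  parents(U) \ {K} = {F, G, H, S}.
  Z also has parents D, F, R, X, Y.
MB(K) = {D, F, G, H, J, L, P, Q, R, S, U, X, Y, Z}, which has 14 nodes.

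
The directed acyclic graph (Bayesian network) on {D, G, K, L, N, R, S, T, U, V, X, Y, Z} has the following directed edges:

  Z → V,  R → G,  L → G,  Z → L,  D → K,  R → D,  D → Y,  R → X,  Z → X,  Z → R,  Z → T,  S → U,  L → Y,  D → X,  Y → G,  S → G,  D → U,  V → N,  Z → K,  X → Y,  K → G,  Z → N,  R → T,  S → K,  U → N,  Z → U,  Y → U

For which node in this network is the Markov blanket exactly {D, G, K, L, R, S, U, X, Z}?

The target node must have every member of {D, G, K, L, R, S, U, X, Z} as a parent, child, or co-parent, and no others.
Parents of Y: D, L, X; children: G, U; co-parents: D, K, L, R, S, Z.
These exactly cover the given set, so the node is Y.

Y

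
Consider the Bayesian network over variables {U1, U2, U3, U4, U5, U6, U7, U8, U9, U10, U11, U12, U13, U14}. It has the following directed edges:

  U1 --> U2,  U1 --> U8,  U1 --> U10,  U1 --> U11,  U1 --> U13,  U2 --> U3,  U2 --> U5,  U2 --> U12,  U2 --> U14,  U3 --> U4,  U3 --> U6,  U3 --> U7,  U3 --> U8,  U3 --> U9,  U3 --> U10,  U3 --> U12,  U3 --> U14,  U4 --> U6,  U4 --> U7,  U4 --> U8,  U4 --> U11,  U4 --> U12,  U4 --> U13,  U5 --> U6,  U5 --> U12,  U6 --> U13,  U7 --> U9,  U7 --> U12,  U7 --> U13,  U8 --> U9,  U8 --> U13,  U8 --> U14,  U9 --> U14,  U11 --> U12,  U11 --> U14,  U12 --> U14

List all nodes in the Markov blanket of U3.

{U1, U2, U4, U5, U6, U7, U8, U9, U10, U11, U12, U14}

The Markov blanket of a node is its parents, its children, and the other parents of its children.
U3's parents: U2.
U3's children: U4, U6, U7, U8, U9, U10, U12, U14.
Co-parents of U3 (other parents of its children):
  U4 has no other parent.
  U6's other parents are U4, U5.
  U7 also has parent U4.
  U8 also has parents U1, U4.
  U9 also has parents U7, U8.
  parents(U10) \ {U3} = {U1}.
  U12's other parents are U2, U4, U5, U7, U11.
  parents(U14) \ {U3} = {U2, U8, U9, U11, U12}.
So the Markov blanket of U3 is {U1, U2, U4, U5, U6, U7, U8, U9, U10, U11, U12, U14}.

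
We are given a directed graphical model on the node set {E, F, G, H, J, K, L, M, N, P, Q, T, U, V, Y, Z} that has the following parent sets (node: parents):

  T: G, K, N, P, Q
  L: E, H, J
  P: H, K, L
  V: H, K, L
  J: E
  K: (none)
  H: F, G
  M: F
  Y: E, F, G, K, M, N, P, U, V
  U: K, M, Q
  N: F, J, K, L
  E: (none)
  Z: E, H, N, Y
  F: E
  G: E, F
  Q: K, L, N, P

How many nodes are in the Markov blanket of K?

Ch(K) = {N, P, Q, T, U, V, Y}.
Parents of K: none.
Co-parents of K (other parents of its children):
  N: F, J, L
  P: H, L
  Q: L, N, P
  T: G, N, P, Q
  U: M, Q
  V: H, L
  Y: E, F, G, M, N, P, U, V
MB(K) = {E, F, G, H, J, L, M, N, P, Q, T, U, V, Y}, which has 14 nodes.

14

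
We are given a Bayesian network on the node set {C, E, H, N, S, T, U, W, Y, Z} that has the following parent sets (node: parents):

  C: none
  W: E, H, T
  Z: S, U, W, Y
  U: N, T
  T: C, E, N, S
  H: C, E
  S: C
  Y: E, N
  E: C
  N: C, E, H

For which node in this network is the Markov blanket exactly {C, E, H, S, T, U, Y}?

The target node must have every member of {C, E, H, S, T, U, Y} as a parent, child, or co-parent, and no others.
Parents of N: C, E, H; children: T, U, Y; co-parents: C, E, S, T.
These exactly cover the given set, so the node is N.

N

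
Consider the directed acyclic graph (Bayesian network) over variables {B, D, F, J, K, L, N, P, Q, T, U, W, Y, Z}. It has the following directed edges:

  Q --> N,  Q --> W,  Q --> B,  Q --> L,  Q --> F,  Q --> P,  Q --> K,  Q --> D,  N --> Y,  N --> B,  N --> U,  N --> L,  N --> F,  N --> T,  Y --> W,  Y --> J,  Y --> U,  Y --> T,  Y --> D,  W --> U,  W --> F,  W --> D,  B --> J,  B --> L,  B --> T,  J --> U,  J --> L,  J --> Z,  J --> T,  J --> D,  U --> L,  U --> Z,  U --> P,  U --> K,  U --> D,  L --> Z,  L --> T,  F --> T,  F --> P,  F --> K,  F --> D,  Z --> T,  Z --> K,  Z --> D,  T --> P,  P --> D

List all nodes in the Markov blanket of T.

{B, F, J, L, N, P, Q, U, Y, Z}

Pa(T) = {B, F, J, L, N, Y, Z}.
T has child P.
Other parents of T's children:
  parents(P) \ {T} = {F, Q, U}.
Taking the union gives {B, F, J, L, N, P, Q, U, Y, Z}.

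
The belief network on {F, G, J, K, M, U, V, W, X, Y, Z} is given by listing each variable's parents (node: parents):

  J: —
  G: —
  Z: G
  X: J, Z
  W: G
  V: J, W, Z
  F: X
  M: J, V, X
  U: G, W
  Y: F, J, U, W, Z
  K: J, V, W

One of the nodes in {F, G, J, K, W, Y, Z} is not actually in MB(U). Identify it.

K

Children of U: Y.
Parents of U: G, W.
Co-parents of U (other parents of its children):
  Y also has parents F, J, W, Z.
MB(U) = {F, G, J, W, Y, Z}.
K is neither a parent, child, nor co-parent of U, so it does not belong.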